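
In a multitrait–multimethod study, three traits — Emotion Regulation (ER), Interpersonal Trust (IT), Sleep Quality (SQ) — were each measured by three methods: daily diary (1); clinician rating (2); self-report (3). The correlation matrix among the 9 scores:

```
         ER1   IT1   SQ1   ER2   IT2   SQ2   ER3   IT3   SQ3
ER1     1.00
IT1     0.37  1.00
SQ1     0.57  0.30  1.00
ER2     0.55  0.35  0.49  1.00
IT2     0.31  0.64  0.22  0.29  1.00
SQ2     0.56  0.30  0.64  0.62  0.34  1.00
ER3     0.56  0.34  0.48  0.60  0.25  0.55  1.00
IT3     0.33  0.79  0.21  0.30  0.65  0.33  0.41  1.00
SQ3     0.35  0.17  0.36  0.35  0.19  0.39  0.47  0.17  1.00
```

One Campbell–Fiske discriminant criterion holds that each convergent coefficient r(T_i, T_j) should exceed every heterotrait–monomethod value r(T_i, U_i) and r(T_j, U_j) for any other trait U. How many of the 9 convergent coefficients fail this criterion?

5

Convergent coefficients and their comparison sets:
ER (methods 1·2): 0.55 vs {0.37, 0.29, 0.57, 0.62} → fail.
ER (methods 1·3): 0.56 vs {0.37, 0.41, 0.57, 0.47} → fail.
ER (methods 2·3): 0.60 vs {0.29, 0.41, 0.62, 0.47} → fail.
IT (methods 1·2): 0.64 vs {0.37, 0.29, 0.30, 0.34} → pass.
IT (methods 1·3): 0.79 vs {0.37, 0.41, 0.30, 0.17} → pass.
IT (methods 2·3): 0.65 vs {0.29, 0.41, 0.34, 0.17} → pass.
SQ (methods 1·2): 0.64 vs {0.57, 0.62, 0.30, 0.34} → pass.
SQ (methods 1·3): 0.36 vs {0.57, 0.47, 0.30, 0.17} → fail.
SQ (methods 2·3): 0.39 vs {0.62, 0.47, 0.34, 0.17} → fail.
5 of 9 fail.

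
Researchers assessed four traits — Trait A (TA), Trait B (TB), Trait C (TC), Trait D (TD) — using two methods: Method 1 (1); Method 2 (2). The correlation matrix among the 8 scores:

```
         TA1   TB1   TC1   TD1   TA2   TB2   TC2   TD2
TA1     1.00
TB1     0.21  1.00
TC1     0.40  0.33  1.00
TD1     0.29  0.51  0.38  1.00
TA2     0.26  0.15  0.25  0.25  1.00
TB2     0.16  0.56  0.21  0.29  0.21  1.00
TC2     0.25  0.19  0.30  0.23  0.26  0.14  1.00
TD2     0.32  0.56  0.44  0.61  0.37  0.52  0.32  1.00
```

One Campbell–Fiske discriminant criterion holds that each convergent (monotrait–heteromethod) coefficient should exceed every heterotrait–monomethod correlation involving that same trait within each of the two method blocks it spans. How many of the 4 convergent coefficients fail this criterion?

Checking each validity diagonal entry against its comparison values:
TA (methods 1·2): 0.26 vs {0.21, 0.21, 0.40, 0.26, 0.29, 0.37} → fail.
TB (methods 1·2): 0.56 vs {0.21, 0.21, 0.33, 0.14, 0.51, 0.52} → pass.
TC (methods 1·2): 0.30 vs {0.40, 0.26, 0.33, 0.14, 0.38, 0.32} → fail.
TD (methods 1·2): 0.61 vs {0.29, 0.37, 0.51, 0.52, 0.38, 0.32} → pass.
2 of 4 fail.

2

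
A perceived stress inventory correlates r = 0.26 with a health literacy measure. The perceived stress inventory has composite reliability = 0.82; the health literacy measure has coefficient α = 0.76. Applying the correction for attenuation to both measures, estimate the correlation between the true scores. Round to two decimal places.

r_true = r_obs / √(r_xx · r_yy) = 0.26 / √(0.82 × 0.76) = 0.26 / √0.6232 = 0.26 / 0.7894 ≈ 0.33.

0.33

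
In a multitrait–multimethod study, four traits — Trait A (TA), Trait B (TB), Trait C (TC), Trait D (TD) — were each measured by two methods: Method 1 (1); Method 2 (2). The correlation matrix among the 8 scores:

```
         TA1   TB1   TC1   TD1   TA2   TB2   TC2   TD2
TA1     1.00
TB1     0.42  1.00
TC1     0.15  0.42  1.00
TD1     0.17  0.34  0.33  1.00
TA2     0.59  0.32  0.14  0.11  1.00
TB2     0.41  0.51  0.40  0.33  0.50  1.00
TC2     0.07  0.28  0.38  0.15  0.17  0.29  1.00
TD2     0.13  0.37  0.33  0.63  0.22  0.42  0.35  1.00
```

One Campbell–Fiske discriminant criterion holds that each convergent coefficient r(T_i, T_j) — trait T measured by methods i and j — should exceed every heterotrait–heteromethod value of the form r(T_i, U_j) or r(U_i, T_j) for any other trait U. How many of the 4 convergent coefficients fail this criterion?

Checking each validity diagonal entry against its comparison values:
TA (methods 1·2): 0.59 vs {0.41, 0.32, 0.07, 0.14, 0.13, 0.11} → pass.
TB (methods 1·2): 0.51 vs {0.32, 0.41, 0.28, 0.40, 0.37, 0.33} → pass.
TC (methods 1·2): 0.38 vs {0.14, 0.07, 0.40, 0.28, 0.33, 0.15} → fail.
TD (methods 1·2): 0.63 vs {0.11, 0.13, 0.33, 0.37, 0.15, 0.33} → pass.
1 of 4 fail.

1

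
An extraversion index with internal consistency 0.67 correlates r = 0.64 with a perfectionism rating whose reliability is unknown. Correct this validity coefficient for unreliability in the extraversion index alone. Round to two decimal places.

0.78

Single correction: r_c = r_obs / √r_xx = 0.64 / √0.67 = 0.64 / 0.8185 ≈ 0.78.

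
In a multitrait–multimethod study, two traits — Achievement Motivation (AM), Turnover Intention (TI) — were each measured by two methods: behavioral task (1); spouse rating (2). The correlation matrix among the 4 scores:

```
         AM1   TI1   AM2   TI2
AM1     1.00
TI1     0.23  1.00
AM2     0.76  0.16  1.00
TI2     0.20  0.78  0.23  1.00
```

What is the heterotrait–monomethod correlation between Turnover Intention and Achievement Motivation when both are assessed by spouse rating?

0.23

Different traits, same method: r(TI2, AM2) = 0.23.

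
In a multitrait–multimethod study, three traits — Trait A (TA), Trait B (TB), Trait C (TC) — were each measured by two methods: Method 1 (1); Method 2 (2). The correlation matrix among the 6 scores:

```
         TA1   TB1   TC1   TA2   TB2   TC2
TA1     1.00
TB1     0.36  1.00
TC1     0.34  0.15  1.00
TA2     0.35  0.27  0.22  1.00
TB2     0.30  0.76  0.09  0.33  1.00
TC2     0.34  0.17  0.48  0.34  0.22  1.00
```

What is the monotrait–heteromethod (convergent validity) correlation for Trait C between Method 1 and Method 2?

0.48

Same trait (TC), different methods: r(TC1, TC2) = 0.48.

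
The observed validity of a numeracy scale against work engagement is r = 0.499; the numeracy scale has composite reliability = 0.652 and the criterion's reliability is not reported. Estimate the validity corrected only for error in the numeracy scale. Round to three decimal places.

0.618

Single correction: r_c = r_obs / √r_xx = 0.499 / √0.652 = 0.499 / 0.8075 ≈ 0.618.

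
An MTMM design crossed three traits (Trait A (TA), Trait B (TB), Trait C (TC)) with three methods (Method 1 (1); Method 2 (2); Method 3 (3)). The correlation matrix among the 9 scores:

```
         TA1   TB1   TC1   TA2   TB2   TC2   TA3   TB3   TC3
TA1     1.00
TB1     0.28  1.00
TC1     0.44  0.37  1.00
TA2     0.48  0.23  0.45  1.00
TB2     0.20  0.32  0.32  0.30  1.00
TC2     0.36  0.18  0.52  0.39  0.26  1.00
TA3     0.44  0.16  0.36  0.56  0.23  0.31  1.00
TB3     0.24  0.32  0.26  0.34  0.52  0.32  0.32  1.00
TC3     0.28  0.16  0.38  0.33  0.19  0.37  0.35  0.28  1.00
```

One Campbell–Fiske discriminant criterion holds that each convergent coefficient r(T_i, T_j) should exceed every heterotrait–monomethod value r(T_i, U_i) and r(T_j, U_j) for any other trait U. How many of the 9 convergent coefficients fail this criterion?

5

Checking each validity diagonal entry against its comparison values:
TA (methods 1·2): 0.48 vs {0.28, 0.30, 0.44, 0.39} → pass.
TA (methods 1·3): 0.44 vs {0.28, 0.32, 0.44, 0.35} → fail.
TA (methods 2·3): 0.56 vs {0.30, 0.32, 0.39, 0.35} → pass.
TB (methods 1·2): 0.32 vs {0.28, 0.30, 0.37, 0.26} → fail.
TB (methods 1·3): 0.32 vs {0.28, 0.32, 0.37, 0.28} → fail.
TB (methods 2·3): 0.52 vs {0.30, 0.32, 0.26, 0.28} → pass.
TC (methods 1·2): 0.52 vs {0.44, 0.39, 0.37, 0.26} → pass.
TC (methods 1·3): 0.38 vs {0.44, 0.35, 0.37, 0.28} → fail.
TC (methods 2·3): 0.37 vs {0.39, 0.35, 0.26, 0.28} → fail.
5 of 9 fail.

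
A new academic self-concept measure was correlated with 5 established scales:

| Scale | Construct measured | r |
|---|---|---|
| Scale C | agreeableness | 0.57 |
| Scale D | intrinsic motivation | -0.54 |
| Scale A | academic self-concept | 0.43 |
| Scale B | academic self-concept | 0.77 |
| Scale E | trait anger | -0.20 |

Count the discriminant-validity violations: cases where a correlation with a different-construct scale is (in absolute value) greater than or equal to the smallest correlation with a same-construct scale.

2

Convergent (same construct = academic self-concept): Scale A, Scale B.
Smallest convergent = 0.43. Discriminant |r|: 0.57, 0.54, 0.20; count ≥ 0.43 → 2.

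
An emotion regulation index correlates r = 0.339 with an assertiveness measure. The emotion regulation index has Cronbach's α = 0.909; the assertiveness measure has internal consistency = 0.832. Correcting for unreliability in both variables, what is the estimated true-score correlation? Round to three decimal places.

0.390

r_true = r_obs / √(r_xx · r_yy) = 0.339 / √(0.909 × 0.832) = 0.339 / √0.756288 = 0.339 / 0.8696 ≈ 0.390.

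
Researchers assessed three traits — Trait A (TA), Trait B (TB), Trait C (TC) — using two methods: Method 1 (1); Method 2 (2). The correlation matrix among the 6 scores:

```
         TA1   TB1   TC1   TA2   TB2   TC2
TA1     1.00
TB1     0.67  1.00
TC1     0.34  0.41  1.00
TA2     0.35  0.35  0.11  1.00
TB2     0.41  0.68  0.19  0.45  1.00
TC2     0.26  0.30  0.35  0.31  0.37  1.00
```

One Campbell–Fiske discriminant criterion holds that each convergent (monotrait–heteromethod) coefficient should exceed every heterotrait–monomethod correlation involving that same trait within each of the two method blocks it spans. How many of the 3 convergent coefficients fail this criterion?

Checking each validity diagonal entry against its comparison values:
TA (methods 1·2): 0.35 vs {0.67, 0.45, 0.34, 0.31} → fail.
TB (methods 1·2): 0.68 vs {0.67, 0.45, 0.41, 0.37} → pass.
TC (methods 1·2): 0.35 vs {0.34, 0.31, 0.41, 0.37} → fail.
2 of 3 fail.

2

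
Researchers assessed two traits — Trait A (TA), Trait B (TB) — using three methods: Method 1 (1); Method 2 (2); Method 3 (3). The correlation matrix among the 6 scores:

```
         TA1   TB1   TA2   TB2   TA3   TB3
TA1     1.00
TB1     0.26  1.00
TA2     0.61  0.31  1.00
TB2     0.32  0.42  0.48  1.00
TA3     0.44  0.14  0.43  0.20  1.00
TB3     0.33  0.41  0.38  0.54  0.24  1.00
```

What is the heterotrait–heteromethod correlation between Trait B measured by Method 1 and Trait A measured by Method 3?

Different traits and methods: r(TB1, TA3) = 0.14.

0.14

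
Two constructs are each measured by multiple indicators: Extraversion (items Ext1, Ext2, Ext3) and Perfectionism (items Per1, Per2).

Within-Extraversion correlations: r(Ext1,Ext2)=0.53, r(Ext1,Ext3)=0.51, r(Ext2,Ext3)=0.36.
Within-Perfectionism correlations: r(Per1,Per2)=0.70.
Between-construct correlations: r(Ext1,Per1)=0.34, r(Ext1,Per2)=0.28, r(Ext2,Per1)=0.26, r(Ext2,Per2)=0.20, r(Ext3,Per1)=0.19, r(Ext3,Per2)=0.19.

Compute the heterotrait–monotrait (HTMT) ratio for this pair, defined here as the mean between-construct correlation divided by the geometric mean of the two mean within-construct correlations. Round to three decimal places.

0.426

Between-construct mean = 1.46/6 = 0.2433.
Mean within-Ext = 1.40/3 = 0.4667; mean within-Per = 0.70/1 = 0.7000.
Geometric mean = √(0.4667 × 0.7000) = 0.5716.
HTMT = 0.2433 / 0.5716 = 0.426.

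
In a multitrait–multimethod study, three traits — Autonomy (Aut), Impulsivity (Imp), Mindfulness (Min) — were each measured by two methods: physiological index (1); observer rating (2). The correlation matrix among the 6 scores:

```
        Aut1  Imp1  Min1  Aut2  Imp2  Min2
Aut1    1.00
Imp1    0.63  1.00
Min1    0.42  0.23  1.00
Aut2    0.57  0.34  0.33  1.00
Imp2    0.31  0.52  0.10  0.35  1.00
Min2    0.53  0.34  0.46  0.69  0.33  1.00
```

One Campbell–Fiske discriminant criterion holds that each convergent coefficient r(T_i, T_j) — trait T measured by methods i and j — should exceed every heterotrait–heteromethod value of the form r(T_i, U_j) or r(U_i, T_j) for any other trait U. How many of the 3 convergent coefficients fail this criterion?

Convergent coefficients and their comparison sets:
Aut (methods 1·2): 0.57 vs {0.31, 0.34, 0.53, 0.33} → pass.
Imp (methods 1·2): 0.52 vs {0.34, 0.31, 0.34, 0.10} → pass.
Min (methods 1·2): 0.46 vs {0.33, 0.53, 0.10, 0.34} → fail.
1 of 3 fail.

1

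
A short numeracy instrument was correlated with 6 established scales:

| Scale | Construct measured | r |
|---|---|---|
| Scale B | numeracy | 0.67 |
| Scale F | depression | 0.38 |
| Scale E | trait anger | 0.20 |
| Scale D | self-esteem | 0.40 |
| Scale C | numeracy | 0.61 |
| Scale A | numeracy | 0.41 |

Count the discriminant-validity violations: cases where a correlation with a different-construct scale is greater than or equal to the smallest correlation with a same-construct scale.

0

Convergent (same construct = numeracy): Scale B, Scale C, Scale A.
Smallest convergent = 0.41. Discriminant values: 0.38, 0.20, 0.40; count ≥ 0.41 → 0.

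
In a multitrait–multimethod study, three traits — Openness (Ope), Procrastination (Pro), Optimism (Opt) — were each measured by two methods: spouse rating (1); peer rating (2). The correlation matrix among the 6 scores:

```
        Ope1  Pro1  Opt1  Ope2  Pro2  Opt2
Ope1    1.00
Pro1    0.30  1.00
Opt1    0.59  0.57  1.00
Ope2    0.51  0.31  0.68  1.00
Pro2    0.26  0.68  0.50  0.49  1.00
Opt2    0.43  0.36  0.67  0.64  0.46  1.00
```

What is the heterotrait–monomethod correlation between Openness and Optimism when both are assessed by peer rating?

0.64

Different traits, same method: r(Ope2, Opt2) = 0.64.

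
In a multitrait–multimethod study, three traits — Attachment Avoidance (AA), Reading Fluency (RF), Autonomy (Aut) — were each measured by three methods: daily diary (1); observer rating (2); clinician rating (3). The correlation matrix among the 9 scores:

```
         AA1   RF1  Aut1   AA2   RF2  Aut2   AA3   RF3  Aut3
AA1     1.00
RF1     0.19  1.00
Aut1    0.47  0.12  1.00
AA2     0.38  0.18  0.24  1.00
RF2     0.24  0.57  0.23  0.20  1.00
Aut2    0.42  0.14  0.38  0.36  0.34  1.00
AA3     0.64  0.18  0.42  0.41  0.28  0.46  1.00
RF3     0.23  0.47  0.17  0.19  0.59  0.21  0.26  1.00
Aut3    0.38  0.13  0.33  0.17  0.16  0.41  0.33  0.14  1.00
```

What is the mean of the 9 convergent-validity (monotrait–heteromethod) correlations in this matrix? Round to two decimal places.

0.46

Convergent values: 0.38, 0.64, 0.41, 0.57, 0.47, 0.59, 0.38, 0.33, 0.41; mean = 4.18/9 = 0.46.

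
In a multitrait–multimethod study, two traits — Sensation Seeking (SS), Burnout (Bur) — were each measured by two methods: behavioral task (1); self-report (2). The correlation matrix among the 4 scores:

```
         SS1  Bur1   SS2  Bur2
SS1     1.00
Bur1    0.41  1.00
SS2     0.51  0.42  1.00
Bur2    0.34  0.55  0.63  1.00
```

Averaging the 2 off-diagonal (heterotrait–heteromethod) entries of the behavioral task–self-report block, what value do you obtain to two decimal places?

0.38

HTHM values (method 1 × method 2): 0.34, 0.42; mean = 0.76/2 = 0.38.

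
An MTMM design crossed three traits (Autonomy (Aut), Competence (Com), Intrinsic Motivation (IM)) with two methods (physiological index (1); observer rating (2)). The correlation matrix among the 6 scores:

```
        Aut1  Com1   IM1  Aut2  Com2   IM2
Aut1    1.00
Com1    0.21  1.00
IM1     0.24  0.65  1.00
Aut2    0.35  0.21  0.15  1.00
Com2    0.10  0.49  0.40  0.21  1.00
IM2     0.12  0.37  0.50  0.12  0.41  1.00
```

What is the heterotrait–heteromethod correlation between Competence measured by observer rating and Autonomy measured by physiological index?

Different traits and methods: r(Com2, Aut1) = 0.10.

0.10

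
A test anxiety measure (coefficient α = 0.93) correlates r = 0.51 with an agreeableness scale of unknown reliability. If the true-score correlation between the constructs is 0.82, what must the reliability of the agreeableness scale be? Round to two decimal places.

r_true = r_obs / √(r_xx · r_yy) ⇒ 0.82 = 0.51 / √(0.93 · r_yy).
√(0.93 · r_yy) = 0.51 / 0.82 = 0.6220; 0.93 · r_yy = 0.3869; r_yy = 0.3869 / 0.93 ≈ 0.42.

0.42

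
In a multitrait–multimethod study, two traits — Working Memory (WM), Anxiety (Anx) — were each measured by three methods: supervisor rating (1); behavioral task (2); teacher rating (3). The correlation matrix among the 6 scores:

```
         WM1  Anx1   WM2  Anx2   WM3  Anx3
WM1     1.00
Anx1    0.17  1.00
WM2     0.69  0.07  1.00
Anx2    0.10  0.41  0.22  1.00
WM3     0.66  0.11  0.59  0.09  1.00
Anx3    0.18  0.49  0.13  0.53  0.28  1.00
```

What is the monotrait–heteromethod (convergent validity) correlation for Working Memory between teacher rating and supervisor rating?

Same trait (WM), different methods: r(WM3, WM1) = 0.66.

0.66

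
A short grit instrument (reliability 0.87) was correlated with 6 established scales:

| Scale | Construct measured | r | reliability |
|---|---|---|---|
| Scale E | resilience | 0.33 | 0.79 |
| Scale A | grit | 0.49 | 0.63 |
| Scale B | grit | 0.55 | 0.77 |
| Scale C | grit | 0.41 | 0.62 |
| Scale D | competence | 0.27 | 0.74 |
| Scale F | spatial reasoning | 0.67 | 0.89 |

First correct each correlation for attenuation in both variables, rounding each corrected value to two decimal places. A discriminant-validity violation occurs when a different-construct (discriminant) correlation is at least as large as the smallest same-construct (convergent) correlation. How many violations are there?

Disattenuated r (r / √(r_scale · r_new)):
  Scale E (disc): 0.33 / √(0.79·0.87) = 0.40
  Scale A (conv): 0.49 / √(0.63·0.87) = 0.66
  Scale B (conv): 0.55 / √(0.77·0.87) = 0.67
  Scale C (conv): 0.41 / √(0.62·0.87) = 0.56
  Scale D (disc): 0.27 / √(0.74·0.87) = 0.34
  Scale F (disc): 0.67 / √(0.89·0.87) = 0.76
Smallest convergent = 0.56. Discriminant values: 0.40, 0.34, 0.76; count ≥ 0.56 → 1.

1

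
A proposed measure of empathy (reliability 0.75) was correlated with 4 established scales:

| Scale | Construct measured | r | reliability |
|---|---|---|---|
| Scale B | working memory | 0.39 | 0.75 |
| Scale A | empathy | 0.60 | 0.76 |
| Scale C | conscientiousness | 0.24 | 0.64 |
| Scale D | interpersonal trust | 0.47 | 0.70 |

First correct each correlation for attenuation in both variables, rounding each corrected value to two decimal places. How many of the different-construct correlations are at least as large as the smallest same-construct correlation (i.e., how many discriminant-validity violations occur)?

Disattenuated r (r / √(r_scale · r_new)):
  Scale B (disc): 0.39 / √(0.75·0.75) = 0.52
  Scale A (conv): 0.60 / √(0.76·0.75) = 0.79
  Scale C (disc): 0.24 / √(0.64·0.75) = 0.35
  Scale D (disc): 0.47 / √(0.70·0.75) = 0.65
Smallest convergent = 0.79. Discriminant values: 0.52, 0.35, 0.65; count ≥ 0.79 → 0.

0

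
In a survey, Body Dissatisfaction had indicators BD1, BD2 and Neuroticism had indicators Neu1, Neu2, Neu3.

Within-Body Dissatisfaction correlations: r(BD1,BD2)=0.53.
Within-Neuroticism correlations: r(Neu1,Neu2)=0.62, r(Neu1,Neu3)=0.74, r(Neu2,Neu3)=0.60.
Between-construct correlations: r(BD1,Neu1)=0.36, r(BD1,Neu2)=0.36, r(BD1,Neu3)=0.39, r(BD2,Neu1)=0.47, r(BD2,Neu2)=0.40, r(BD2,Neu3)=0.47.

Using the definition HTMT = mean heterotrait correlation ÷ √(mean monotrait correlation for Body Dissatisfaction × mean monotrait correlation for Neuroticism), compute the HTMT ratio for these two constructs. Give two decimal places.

0.69

Mean between = 2.45/6 = 0.4083.
Mean within-BD = 0.53/1 = 0.5300; mean within-Neu = 1.96/3 = 0.6533.
Geometric mean = √(0.5300 × 0.6533) = 0.5884.
HTMT = 0.4083 / 0.5884 = 0.69.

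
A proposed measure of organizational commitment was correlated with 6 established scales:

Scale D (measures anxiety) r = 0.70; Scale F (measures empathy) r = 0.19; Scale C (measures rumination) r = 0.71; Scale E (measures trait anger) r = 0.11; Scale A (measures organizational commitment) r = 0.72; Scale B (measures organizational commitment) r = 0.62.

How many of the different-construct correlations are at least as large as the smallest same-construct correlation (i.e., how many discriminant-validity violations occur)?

Convergent (same construct = organizational commitment): Scale A, Scale B.
Smallest convergent = 0.62. Discriminant values: 0.70, 0.19, 0.71, 0.11; count ≥ 0.62 → 2.

2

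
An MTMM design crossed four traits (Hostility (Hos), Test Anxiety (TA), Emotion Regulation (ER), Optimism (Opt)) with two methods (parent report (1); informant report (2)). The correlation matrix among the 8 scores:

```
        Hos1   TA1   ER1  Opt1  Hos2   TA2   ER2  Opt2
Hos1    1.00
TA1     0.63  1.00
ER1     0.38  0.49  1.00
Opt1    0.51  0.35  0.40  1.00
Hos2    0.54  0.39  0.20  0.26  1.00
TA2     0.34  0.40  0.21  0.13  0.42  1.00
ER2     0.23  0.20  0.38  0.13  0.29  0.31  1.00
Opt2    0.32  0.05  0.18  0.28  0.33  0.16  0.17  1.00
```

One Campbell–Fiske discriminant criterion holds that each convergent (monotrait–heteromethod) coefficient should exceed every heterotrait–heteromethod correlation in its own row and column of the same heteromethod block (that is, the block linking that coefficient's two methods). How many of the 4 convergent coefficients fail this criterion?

1

Each convergent coefficient versus the relevant comparison correlations:
Hos (methods 1·2): 0.54 vs {0.34, 0.39, 0.23, 0.20, 0.32, 0.26} → pass.
TA (methods 1·2): 0.40 vs {0.39, 0.34, 0.20, 0.21, 0.05, 0.13} → pass.
ER (methods 1·2): 0.38 vs {0.20, 0.23, 0.21, 0.20, 0.18, 0.13} → pass.
Opt (methods 1·2): 0.28 vs {0.26, 0.32, 0.13, 0.05, 0.13, 0.18} → fail.
1 of 4 fail.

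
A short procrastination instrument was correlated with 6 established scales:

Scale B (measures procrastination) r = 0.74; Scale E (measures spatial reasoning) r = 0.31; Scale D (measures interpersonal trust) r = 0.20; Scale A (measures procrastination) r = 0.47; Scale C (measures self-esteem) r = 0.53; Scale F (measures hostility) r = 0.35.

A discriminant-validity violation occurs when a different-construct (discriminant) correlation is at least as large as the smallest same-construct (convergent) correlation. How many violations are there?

1

Convergent (same construct = procrastination): Scale B, Scale A.
Smallest convergent = 0.47. Discriminant values: 0.31, 0.20, 0.53, 0.35; count ≥ 0.47 → 1.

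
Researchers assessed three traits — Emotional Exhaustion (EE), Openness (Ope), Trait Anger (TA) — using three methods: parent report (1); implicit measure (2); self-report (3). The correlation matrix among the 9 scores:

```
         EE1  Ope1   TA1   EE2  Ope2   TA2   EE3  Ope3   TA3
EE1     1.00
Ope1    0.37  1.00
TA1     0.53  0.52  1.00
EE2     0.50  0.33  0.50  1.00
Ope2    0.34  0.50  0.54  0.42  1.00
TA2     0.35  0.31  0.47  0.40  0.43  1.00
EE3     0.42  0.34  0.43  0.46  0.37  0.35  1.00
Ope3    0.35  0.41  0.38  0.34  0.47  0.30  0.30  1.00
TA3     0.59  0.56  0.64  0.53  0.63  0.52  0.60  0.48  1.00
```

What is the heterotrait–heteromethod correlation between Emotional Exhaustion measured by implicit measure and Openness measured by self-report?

Different traits and methods: r(EE2, Ope3) = 0.34.

0.34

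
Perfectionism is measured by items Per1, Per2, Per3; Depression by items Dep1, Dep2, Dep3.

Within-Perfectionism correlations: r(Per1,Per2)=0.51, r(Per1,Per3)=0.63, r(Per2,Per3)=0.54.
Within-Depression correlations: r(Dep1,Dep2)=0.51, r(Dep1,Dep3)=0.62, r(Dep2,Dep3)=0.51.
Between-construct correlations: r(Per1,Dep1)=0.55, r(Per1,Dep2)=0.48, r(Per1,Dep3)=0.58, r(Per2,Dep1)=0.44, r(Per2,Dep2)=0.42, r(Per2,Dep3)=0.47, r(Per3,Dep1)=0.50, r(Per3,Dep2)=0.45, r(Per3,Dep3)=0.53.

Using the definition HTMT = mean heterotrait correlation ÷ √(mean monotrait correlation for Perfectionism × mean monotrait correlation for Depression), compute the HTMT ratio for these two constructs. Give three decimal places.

Mean between = 4.42/9 = 0.4911.
Mean within-Per = 1.68/3 = 0.5600; mean within-Dep = 1.64/3 = 0.5467.
Geometric mean = √(0.5600 × 0.5467) = 0.5533.
HTMT = 0.4911 / 0.5533 = 0.888.

0.888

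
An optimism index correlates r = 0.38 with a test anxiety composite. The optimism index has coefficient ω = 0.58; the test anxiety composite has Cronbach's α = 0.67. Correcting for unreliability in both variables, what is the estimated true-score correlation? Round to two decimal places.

0.61

r_true = r_obs / √(r_xx · r_yy) = 0.38 / √(0.58 × 0.67) = 0.38 / √0.3886 = 0.38 / 0.6234 ≈ 0.61.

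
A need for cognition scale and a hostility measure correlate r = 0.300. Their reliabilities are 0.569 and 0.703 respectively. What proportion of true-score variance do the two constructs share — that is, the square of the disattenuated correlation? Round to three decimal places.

0.225

Disattenuated r = 0.300 / √(0.569 × 0.703) = 0.300 / 0.6325 = 0.4743.
Shared true-score variance = 0.4743² = 0.2250 ≈ 0.225.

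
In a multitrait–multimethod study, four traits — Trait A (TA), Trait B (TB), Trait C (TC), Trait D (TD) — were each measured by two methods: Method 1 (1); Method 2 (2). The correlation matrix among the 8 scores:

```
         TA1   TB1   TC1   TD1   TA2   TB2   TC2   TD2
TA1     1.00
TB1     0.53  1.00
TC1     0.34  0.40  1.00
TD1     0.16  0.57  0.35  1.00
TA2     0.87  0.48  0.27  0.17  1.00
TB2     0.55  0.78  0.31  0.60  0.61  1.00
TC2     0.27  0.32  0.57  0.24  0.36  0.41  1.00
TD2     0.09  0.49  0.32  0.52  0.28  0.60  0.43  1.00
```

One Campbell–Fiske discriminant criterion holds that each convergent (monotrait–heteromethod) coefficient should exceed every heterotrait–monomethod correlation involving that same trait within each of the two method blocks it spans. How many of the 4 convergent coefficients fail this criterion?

Convergent coefficients and their comparison sets:
TA (methods 1·2): 0.87 vs {0.53, 0.61, 0.34, 0.36, 0.16, 0.28} → pass.
TB (methods 1·2): 0.78 vs {0.53, 0.61, 0.40, 0.41, 0.57, 0.60} → pass.
TC (methods 1·2): 0.57 vs {0.34, 0.36, 0.40, 0.41, 0.35, 0.43} → pass.
TD (methods 1·2): 0.52 vs {0.16, 0.28, 0.57, 0.60, 0.35, 0.43} → fail.
1 of 4 fail.

1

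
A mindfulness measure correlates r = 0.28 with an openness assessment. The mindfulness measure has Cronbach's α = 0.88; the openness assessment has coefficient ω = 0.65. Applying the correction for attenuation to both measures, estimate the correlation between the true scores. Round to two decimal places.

r_true = r_obs / √(r_xx · r_yy) = 0.28 / √(0.88 × 0.65) = 0.28 / √0.5720 = 0.28 / 0.7563 ≈ 0.37.

0.37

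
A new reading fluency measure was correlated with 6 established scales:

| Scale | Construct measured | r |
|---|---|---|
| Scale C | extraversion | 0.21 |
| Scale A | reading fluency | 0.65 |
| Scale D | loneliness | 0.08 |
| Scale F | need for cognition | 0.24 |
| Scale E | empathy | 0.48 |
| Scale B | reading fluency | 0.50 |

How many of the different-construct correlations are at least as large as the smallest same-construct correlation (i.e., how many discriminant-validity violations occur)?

Convergent (same construct = reading fluency): Scale A, Scale B.
Smallest convergent = 0.50. Discriminant values: 0.21, 0.08, 0.24, 0.48; count ≥ 0.50 → 0.

0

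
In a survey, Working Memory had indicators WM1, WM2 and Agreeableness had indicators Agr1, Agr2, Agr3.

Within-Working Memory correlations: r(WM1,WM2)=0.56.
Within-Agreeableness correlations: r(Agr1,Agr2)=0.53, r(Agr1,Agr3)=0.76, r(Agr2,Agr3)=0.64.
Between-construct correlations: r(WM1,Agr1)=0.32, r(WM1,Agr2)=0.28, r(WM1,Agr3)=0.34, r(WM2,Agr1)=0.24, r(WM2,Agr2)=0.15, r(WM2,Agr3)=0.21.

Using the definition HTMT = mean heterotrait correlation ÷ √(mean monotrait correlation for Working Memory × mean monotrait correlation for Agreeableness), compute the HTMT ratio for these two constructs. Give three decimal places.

Mean between = 1.54/6 = 0.2567.
Mean within-WM = 0.56/1 = 0.5600; mean within-Agr = 1.93/3 = 0.6433.
Geometric mean = √(0.5600 × 0.6433) = 0.6002.
HTMT = 0.2567 / 0.6002 = 0.428.

0.428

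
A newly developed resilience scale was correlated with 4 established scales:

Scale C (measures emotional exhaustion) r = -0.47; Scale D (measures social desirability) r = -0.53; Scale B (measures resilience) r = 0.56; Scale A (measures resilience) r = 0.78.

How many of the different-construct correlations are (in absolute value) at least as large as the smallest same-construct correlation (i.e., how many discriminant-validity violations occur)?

Convergent (same construct = resilience): Scale B, Scale A.
Smallest convergent = 0.56. Discriminant |r|: 0.47, 0.53; count ≥ 0.56 → 0.

0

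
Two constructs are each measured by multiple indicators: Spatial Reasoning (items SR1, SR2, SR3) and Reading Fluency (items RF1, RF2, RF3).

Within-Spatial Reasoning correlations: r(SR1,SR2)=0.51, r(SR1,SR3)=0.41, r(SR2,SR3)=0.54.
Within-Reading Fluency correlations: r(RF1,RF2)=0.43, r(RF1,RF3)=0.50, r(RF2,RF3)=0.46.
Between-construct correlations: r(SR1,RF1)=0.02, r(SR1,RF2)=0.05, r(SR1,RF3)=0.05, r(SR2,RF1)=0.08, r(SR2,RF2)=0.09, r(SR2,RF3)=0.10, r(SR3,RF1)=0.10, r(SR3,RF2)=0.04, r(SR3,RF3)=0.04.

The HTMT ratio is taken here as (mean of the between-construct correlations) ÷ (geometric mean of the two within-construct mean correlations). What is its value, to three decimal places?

0.133

Mean between = 0.57/9 = 0.0633.
Mean within-SR = 1.46/3 = 0.4867; mean within-RF = 1.39/3 = 0.4633.
Geometric mean = √(0.4867 × 0.4633) = 0.4749.
HTMT = 0.0633 / 0.4749 = 0.133.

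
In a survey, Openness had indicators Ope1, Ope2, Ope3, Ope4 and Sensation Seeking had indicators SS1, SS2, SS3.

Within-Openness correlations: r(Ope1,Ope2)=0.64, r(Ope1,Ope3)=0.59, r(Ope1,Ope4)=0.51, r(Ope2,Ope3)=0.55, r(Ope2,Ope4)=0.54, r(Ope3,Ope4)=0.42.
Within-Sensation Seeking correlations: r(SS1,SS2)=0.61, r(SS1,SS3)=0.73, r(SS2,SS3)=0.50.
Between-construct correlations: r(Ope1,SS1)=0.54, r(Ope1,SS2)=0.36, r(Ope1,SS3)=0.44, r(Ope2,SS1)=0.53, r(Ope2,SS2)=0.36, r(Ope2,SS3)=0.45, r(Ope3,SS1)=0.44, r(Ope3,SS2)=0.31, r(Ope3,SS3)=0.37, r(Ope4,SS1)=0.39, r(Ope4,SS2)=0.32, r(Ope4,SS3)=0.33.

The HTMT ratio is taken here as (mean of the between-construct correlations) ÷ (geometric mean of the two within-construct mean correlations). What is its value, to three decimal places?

0.700

Mean heterotrait r = 4.84/12 = 0.4033.
Mean within-Ope = 3.25/6 = 0.5417; mean within-SS = 1.84/3 = 0.6133.
Geometric mean = √(0.5417 × 0.6133) = 0.5764.
HTMT = 0.4033 / 0.5764 = 0.700.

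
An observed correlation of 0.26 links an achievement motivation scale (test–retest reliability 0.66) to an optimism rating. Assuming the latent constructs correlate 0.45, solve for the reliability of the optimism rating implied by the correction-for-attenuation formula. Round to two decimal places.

r_true = r_obs / √(r_xx · r_yy) ⇒ 0.45 = 0.26 / √(0.66 · r_yy).
√(0.66 · r_yy) = 0.26 / 0.45 = 0.5778; 0.66 · r_yy = 0.3339; r_yy = 0.3339 / 0.66 ≈ 0.51.

0.51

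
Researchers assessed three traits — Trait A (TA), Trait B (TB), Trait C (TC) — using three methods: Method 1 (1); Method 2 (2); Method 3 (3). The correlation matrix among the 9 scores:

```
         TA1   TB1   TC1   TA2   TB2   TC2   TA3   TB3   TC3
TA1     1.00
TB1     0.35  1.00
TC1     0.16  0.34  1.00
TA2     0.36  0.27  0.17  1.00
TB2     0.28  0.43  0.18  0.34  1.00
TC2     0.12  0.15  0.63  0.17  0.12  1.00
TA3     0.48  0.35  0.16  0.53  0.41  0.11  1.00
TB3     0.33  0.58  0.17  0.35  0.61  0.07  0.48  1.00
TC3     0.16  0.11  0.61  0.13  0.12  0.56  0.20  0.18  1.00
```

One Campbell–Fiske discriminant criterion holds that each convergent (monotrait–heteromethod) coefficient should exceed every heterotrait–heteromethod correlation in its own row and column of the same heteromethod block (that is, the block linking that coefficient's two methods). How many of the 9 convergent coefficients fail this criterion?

Convergent coefficients and their comparison sets:
TA (methods 1·2): 0.36 vs {0.28, 0.27, 0.12, 0.17} → pass.
TA (methods 1·3): 0.48 vs {0.33, 0.35, 0.16, 0.16} → pass.
TA (methods 2·3): 0.53 vs {0.35, 0.41, 0.13, 0.11} → pass.
TB (methods 1·2): 0.43 vs {0.27, 0.28, 0.15, 0.18} → pass.
TB (methods 1·3): 0.58 vs {0.35, 0.33, 0.11, 0.17} → pass.
TB (methods 2·3): 0.61 vs {0.41, 0.35, 0.12, 0.07} → pass.
TC (methods 1·2): 0.63 vs {0.17, 0.12, 0.18, 0.15} → pass.
TC (methods 1·3): 0.61 vs {0.16, 0.16, 0.17, 0.11} → pass.
TC (methods 2·3): 0.56 vs {0.11, 0.13, 0.07, 0.12} → pass.
0 of 9 fail.

0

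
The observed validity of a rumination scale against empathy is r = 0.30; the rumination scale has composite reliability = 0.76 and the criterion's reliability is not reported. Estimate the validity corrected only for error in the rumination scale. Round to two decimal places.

Single correction: r_c = r_obs / √r_xx = 0.30 / √0.76 = 0.30 / 0.8718 ≈ 0.34.

0.34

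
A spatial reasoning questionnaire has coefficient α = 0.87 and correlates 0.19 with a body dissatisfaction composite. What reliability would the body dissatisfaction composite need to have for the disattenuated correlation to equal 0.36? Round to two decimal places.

r_true = r_obs / √(r_xx · r_yy) ⇒ 0.36 = 0.19 / √(0.87 · r_yy).
√(0.87 · r_yy) = 0.19 / 0.36 = 0.5278; 0.87 · r_yy = 0.2786; r_yy = 0.2786 / 0.87 ≈ 0.32.

0.32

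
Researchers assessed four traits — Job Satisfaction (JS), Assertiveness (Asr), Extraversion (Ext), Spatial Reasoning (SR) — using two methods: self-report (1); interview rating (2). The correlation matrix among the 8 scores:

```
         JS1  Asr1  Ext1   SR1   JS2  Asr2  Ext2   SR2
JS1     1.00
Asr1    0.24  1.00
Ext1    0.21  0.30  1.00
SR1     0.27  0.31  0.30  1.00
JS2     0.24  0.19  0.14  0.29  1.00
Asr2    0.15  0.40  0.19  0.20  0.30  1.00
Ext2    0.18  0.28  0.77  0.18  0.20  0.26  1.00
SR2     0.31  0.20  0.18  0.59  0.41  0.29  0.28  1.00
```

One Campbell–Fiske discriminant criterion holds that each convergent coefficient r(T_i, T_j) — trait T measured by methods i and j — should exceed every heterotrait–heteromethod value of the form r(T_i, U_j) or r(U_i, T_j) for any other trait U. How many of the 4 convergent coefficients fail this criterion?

Checking each validity diagonal entry against its comparison values:
JS (methods 1·2): 0.24 vs {0.15, 0.19, 0.18, 0.14, 0.31, 0.29} → fail.
Asr (methods 1·2): 0.40 vs {0.19, 0.15, 0.28, 0.19, 0.20, 0.20} → pass.
Ext (methods 1·2): 0.77 vs {0.14, 0.18, 0.19, 0.28, 0.18, 0.18} → pass.
SR (methods 1·2): 0.59 vs {0.29, 0.31, 0.20, 0.20, 0.18, 0.18} → pass.
1 of 4 fail.

1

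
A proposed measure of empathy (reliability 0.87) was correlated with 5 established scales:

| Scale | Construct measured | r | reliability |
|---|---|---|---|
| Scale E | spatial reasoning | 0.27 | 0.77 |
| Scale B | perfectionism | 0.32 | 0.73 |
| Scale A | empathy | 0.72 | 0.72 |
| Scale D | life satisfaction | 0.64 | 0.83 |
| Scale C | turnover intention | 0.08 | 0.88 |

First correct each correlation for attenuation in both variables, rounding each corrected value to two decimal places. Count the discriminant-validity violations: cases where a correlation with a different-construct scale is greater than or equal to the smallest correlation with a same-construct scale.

0

Disattenuated r (r / √(r_scale · r_new)):
  Scale E (disc): 0.27 / √(0.77·0.87) = 0.33
  Scale B (disc): 0.32 / √(0.73·0.87) = 0.40
  Scale A (conv): 0.72 / √(0.72·0.87) = 0.91
  Scale D (disc): 0.64 / √(0.83·0.87) = 0.75
  Scale C (disc): 0.08 / √(0.88·0.87) = 0.09
Smallest convergent = 0.91. Discriminant values: 0.33, 0.40, 0.75, 0.09; count ≥ 0.91 → 0.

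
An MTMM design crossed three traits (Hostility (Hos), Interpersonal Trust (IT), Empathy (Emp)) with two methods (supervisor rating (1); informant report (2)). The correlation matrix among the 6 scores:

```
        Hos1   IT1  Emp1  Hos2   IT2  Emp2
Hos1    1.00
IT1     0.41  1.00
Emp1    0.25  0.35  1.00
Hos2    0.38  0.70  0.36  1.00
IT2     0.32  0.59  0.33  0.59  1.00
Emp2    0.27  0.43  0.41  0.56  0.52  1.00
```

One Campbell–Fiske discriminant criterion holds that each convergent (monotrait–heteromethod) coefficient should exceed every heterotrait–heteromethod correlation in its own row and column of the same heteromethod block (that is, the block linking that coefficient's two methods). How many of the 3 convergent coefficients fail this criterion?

3

Each convergent coefficient versus the relevant comparison correlations:
Hos (methods 1·2): 0.38 vs {0.32, 0.70, 0.27, 0.36} → fail.
IT (methods 1·2): 0.59 vs {0.70, 0.32, 0.43, 0.33} → fail.
Emp (methods 1·2): 0.41 vs {0.36, 0.27, 0.33, 0.43} → fail.
3 of 3 fail.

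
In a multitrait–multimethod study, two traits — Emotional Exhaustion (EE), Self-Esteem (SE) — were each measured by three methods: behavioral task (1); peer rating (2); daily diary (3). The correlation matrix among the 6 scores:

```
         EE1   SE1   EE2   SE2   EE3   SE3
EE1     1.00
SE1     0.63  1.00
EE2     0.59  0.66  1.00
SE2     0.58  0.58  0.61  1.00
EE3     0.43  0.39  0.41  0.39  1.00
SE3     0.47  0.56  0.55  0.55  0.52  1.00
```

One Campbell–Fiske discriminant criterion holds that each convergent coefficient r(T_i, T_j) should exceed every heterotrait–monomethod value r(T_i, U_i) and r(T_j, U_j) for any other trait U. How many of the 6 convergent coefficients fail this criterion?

Convergent coefficients and their comparison sets:
EE (methods 1·2): 0.59 vs {0.63, 0.61} → fail.
EE (methods 1·3): 0.43 vs {0.63, 0.52} → fail.
EE (methods 2·3): 0.41 vs {0.61, 0.52} → fail.
SE (methods 1·2): 0.58 vs {0.63, 0.61} → fail.
SE (methods 1·3): 0.56 vs {0.63, 0.52} → fail.
SE (methods 2·3): 0.55 vs {0.61, 0.52} → fail.
6 of 6 fail.

6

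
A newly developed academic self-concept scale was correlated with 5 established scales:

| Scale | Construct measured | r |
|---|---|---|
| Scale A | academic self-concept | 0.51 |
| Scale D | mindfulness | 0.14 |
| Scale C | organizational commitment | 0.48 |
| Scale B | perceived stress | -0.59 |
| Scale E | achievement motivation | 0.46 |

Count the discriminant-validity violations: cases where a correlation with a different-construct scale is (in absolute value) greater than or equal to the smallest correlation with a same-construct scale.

1

Convergent (same construct = academic self-concept): Scale A.
Smallest convergent = 0.51. Discriminant |r|: 0.14, 0.48, 0.59, 0.46; count ≥ 0.51 → 1.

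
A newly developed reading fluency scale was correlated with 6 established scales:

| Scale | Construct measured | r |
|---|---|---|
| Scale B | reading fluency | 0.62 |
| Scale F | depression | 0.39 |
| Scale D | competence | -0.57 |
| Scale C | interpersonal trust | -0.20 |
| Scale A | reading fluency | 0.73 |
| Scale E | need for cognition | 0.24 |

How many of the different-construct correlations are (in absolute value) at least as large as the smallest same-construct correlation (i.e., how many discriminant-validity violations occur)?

0

Convergent (same construct = reading fluency): Scale B, Scale A.
Smallest convergent = 0.62. Discriminant |r|: 0.39, 0.57, 0.20, 0.24; count ≥ 0.62 → 0.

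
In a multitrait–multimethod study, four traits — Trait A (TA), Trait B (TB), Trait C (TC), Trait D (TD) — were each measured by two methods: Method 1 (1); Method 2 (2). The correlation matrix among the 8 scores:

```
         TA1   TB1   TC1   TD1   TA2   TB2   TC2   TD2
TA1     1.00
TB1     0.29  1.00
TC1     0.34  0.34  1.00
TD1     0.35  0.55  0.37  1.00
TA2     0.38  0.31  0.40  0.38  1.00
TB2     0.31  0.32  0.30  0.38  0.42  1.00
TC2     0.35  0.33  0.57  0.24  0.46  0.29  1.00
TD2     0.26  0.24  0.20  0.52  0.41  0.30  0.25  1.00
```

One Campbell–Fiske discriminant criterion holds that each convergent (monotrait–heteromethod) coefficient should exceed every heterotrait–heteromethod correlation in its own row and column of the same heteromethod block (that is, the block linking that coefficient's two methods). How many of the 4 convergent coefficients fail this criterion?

Convergent coefficients and their comparison sets:
TA (methods 1·2): 0.38 vs {0.31, 0.31, 0.35, 0.40, 0.26, 0.38} → fail.
TB (methods 1·2): 0.32 vs {0.31, 0.31, 0.33, 0.30, 0.24, 0.38} → fail.
TC (methods 1·2): 0.57 vs {0.40, 0.35, 0.30, 0.33, 0.20, 0.24} → pass.
TD (methods 1·2): 0.52 vs {0.38, 0.26, 0.38, 0.24, 0.24, 0.20} → pass.
2 of 4 fail.

2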